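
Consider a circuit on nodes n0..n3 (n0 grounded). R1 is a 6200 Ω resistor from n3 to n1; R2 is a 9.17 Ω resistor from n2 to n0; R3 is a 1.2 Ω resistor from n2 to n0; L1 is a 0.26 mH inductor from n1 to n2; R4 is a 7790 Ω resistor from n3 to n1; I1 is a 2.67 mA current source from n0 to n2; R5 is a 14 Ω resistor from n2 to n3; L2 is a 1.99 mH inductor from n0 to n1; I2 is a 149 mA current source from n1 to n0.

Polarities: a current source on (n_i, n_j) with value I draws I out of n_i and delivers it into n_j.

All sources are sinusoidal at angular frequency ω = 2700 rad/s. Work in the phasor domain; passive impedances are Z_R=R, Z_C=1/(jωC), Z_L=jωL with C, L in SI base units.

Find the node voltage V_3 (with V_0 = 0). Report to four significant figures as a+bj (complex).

-0.1329-0.02359j V

Element admittances at ω=2700 rad/s:
  Y(R1) = 0.0001613+0.000j S between n3,n1
  Y(R2) = 0.1091+0.000j S between n2,n0
  Y(R3) = 0.8333+0.000j S between n2,n0
  Y(L1) = 0.000-1.425j S between n1,n2
  Y(R4) = 0.0001284+0.000j S between n3,n1
  I1: injects 0.00267 A into n2 (from n0)
  Y(R5) = 0.07143+0.000j S between n2,n3
  Y(L2) = 0.000-0.1861j S between n0,n1
  I2: injects 0.149 A into n0 (from n1)
Assemble and solve the 3×3 MNA system:
  V(n1)=-0.1176-0.1131j  V(n2)=-0.1329-0.02323j  V(n3)=-0.1329-0.02359j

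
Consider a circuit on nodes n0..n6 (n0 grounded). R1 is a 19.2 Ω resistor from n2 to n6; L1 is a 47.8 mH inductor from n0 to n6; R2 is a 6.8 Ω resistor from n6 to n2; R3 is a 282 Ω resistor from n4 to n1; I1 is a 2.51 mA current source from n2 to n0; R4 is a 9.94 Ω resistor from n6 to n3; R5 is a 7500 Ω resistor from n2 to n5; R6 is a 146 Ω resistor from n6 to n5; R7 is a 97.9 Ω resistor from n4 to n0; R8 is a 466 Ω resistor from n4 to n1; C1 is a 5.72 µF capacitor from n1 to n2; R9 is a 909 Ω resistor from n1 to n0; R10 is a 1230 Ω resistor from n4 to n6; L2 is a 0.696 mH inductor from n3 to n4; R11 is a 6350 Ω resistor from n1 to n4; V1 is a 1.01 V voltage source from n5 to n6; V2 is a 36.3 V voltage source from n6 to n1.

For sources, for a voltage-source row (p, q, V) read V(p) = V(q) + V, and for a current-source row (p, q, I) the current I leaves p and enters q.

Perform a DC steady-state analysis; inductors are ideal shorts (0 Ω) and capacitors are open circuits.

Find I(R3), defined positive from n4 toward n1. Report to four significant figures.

0.1223 A

Element admittances at DC:
  Y(R1) = 0.05208 S between n2,n6
  L1: short n0↔n6 (DC inductor)
  Y(R2) = 0.1471 S between n6,n2
  Y(R3) = 0.003546 S between n4,n1
  I1: injects 0.00251 A into n0 (from n2)
  Y(R4) = 0.1006 S between n6,n3
  Y(R5) = 0.0001333 S between n2,n5
  Y(R6) = 0.006849 S between n6,n5
  Y(R7) = 0.01021 S between n4,n0
  Y(R8) = 0.002146 S between n4,n1
  Y(C1) = 0.000 S between n1,n2
  Y(R9) = 0.001100 S between n1,n0
  Y(R10) = 0.0008130 S between n4,n6
  L2: short n3↔n4 (DC inductor)
  Y(R11) = 0.0001575 S between n1,n4
  V1: constraint V(n5)−V(n6) = 1.01
  V2: constraint V(n6)−V(n1) = 36.3
Assemble and solve the 10×10 MNA system:
  V(n1)=-36.30  V(n2)=-0.01192  V(n3)=-1.807  V(n4)=-1.807  V(n5)=1.010  V(n6)=0.000
  i(L1)=-0.05589  i(L2)=0.1818  i(V1)=-0.007054  i(V2)=-0.2417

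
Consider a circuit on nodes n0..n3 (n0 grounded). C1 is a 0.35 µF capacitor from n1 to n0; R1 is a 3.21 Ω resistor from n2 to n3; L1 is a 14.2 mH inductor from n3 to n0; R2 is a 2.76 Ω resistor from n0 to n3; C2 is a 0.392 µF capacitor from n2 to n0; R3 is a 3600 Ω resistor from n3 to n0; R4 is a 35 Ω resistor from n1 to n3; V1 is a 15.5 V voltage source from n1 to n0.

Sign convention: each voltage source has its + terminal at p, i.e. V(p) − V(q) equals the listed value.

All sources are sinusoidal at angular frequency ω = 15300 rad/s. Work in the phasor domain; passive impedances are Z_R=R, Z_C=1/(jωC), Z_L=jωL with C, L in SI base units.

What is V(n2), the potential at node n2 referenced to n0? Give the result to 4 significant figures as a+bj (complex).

Element admittances at ω=15300 rad/s:
  Y(C1) = 0.000+0.005355j S between n1,n0
  Y(R1) = 0.3115+0.000j S between n2,n3
  Y(L1) = 0.000-0.004603j S between n3,n0
  Y(R2) = 0.3623+0.000j S between n0,n3
  Y(C2) = 0.000+0.005998j S between n2,n0
  Y(R3) = 0.0002778+0.000j S between n3,n0
  Y(R4) = 0.02857+0.000j S between n1,n3
  V1: constraint V(n1)−V(n0) = 15.5
Assemble and solve the 4×4 MNA system:
  V(n1)=15.50+0.000j  V(n2)=1.131-0.02581j  V(n3)=1.132-0.004028j
  i(V1)=-0.4105-0.08312j

1.131-0.02581j V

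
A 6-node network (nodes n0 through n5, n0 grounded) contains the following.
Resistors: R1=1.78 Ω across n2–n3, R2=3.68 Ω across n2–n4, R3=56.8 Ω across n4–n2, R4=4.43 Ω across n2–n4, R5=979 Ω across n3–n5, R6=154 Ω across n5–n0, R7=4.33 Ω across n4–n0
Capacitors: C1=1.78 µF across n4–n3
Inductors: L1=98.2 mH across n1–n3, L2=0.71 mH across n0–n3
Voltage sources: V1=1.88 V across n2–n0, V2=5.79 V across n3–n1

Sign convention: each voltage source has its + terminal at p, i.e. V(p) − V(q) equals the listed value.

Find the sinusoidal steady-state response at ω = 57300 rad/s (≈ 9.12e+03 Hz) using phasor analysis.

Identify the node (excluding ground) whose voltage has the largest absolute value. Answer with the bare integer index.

Element admittances at ω=57300 rad/s:
  Y(R1) = 0.5618+0.000j S between n2,n3
  Y(R2) = 0.2717+0.000j S between n2,n4
  Y(R3) = 0.01761+0.000j S between n4,n2
  Y(R4) = 0.2257+0.000j S between n2,n4
  Y(R5) = 0.001021+0.000j S between n3,n5
  Y(C1) = 0.000+0.1020j S between n4,n3
  Y(L1) = 0.000-0.0001777j S between n1,n3
  Y(R6) = 0.006494+0.000j S between n5,n0
  Y(R7) = 0.2309+0.000j S between n4,n0
  Y(L2) = 0.000-0.02458j S between n0,n3
  V1: constraint V(n2)−V(n0) = 1.88
  V2: constraint V(n3)−V(n1) = 5.79
Assemble and solve the 7×7 MNA system:
  V(n1)=-3.929-0.01842j  V(n2)=1.880+0.000j  V(n3)=1.861-0.01842j  V(n4)=1.311+0.07520j  V(n5)=0.2529-0.002503j
  i(V1)=-0.3039+0.02839j  i(V2)=0.000+0.001029j

1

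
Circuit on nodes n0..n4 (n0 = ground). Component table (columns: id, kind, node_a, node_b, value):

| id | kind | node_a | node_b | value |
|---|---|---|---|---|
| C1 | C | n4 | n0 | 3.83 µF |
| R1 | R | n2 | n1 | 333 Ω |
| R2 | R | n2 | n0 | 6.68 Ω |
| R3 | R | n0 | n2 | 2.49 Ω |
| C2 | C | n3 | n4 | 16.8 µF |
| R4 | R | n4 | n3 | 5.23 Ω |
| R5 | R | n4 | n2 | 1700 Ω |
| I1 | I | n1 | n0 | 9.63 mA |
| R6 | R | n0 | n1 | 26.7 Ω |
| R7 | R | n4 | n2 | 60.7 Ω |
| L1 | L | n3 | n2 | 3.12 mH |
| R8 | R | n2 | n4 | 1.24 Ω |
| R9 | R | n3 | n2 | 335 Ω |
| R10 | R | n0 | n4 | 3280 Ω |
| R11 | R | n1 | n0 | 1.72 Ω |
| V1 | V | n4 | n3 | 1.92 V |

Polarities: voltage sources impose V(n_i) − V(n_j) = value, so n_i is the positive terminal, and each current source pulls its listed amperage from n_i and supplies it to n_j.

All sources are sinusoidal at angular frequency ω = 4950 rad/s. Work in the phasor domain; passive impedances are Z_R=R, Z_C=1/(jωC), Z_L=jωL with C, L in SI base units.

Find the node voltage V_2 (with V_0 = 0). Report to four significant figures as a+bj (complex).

MNA unknowns: 4 node voltages V₁..V_4 plus 1 source current (V1)
C1: Y=0.000+0.01896j on G[4,0]
R1: Y=0.003003+0.000j on G[2,1]
R2: Y=0.1497+0.000j on G[2,0]
R3: Y=0.4016+0.000j on G[0,2]
C2: Y=0.000+0.08316j on G[3,4]
R4: Y=0.1912+0.000j on G[4,3]
R5: Y=0.0005882+0.000j on G[4,2]
I1: z[1]−=0.00963, z[0]+=0.00963
R6: Y=0.03745+0.000j on G[0,1]
R7: Y=0.01647+0.000j on G[4,2]
L1: Y=0.000-0.06475j on G[3,2]
R8: Y=0.8065+0.000j on G[2,4]
R9: Y=0.002985+0.000j on G[3,2]
R10: Y=0.0003049+0.000j on G[0,4]
R11: Y=0.5814+0.000j on G[1,0]
V1: row V4−V3=1.92, i_V1 at 4,3
solve → V1=-0.01551-1.253e-06j, V2=-0.005208-0.0002595j, V3=-1.910-0.1497j, V4=0.009994-0.1497j
aux → i_V1=-0.3825-0.03678j

-0.005208-0.0002595j V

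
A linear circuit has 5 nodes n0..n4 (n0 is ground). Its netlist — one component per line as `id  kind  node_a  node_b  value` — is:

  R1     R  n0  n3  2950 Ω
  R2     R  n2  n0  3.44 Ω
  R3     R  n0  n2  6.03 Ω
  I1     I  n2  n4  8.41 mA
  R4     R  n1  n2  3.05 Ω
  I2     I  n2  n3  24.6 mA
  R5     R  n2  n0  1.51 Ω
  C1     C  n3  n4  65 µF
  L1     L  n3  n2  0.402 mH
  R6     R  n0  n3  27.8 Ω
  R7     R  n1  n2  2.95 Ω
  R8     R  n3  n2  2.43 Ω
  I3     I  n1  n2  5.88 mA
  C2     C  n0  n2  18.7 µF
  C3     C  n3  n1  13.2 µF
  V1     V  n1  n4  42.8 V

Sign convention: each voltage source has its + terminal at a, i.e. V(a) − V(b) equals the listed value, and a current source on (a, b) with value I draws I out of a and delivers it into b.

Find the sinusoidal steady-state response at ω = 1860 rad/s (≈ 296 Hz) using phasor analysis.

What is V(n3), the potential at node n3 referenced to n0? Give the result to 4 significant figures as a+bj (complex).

MNA unknowns: 4 node voltages V₁..V_4 plus 1 source current (V1)
R1: Y=0.0003390+0.000j on G[0,3]
R2: Y=0.2907+0.000j on G[2,0]
R3: Y=0.1658+0.000j on G[0,2]
I1: z[2]−=0.00841, z[4]+=0.00841
R4: Y=0.3279+0.000j on G[1,2]
I2: z[2]−=0.0246, z[3]+=0.0246
R5: Y=0.6623+0.000j on G[2,0]
C1: Y=0.000+0.1209j on G[3,4]
L1: Y=0.000-1.337j on G[3,2]
R6: Y=0.03597+0.000j on G[0,3]
R7: Y=0.3390+0.000j on G[1,2]
R8: Y=0.4115+0.000j on G[3,2]
I3: z[1]−=0.00588, z[2]+=0.00588
C2: Y=0.000+0.03478j on G[0,2]
C3: Y=0.000+0.02455j on G[3,1]
V1: row V1−V4=42.8, i_V1 at 1,4
solve → V1=2.120+8.057j, V2=-0.1002+0.07136j, V3=3.156-2.103j, V4=-40.68+8.057j
aux → i_V1=-1.237-5.300j

3.156-2.103j V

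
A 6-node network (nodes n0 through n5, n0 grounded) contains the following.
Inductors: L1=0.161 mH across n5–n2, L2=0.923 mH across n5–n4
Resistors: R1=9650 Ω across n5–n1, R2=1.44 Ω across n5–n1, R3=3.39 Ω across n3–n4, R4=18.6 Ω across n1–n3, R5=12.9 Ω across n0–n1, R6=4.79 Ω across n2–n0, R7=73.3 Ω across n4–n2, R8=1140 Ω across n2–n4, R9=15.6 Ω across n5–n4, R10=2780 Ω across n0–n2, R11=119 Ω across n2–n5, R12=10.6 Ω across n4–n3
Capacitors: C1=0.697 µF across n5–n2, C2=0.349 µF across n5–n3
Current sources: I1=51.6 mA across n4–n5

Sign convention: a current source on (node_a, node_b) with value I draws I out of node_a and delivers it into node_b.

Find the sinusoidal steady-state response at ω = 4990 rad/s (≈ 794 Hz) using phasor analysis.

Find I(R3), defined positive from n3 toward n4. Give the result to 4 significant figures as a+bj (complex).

0.003280+0.006176j A

Element admittances at ω=4990 rad/s:
  Y(L1) = 0.000-1.245j S between n5,n2
  Y(R1) = 0.0001036+0.000j S between n5,n1
  Y(C1) = 0.000+0.003478j S between n5,n2
  Y(R2) = 0.6944+0.000j S between n5,n1
  Y(R3) = 0.2950+0.000j S between n3,n4
  Y(R4) = 0.05376+0.000j S between n1,n3
  Y(C2) = 0.000+0.001742j S between n5,n3
  Y(R5) = 0.07752+0.000j S between n0,n1
  Y(R6) = 0.2088+0.000j S between n2,n0
  Y(R7) = 0.01364+0.000j S between n4,n2
  Y(R8) = 0.0008772+0.000j S between n2,n4
  Y(R9) = 0.06410+0.000j S between n5,n4
  Y(R10) = 0.0003597+0.000j S between n0,n2
  Y(L2) = 0.000-0.2171j S between n5,n4
  Y(R11) = 0.008403+0.000j S between n2,n5
  Y(R12) = 0.09434+0.000j S between n4,n3
  I1: injects 0.0516 A into n5 (from n4)
Assemble and solve the 5×5 MNA system:
  V(n1)=-0.006158-0.006661j  V(n2)=0.002283+0.002469j  V(n3)=-0.09184-0.1553j  V(n4)=-0.1030-0.1762j  V(n5)=-0.0002130+0.004102j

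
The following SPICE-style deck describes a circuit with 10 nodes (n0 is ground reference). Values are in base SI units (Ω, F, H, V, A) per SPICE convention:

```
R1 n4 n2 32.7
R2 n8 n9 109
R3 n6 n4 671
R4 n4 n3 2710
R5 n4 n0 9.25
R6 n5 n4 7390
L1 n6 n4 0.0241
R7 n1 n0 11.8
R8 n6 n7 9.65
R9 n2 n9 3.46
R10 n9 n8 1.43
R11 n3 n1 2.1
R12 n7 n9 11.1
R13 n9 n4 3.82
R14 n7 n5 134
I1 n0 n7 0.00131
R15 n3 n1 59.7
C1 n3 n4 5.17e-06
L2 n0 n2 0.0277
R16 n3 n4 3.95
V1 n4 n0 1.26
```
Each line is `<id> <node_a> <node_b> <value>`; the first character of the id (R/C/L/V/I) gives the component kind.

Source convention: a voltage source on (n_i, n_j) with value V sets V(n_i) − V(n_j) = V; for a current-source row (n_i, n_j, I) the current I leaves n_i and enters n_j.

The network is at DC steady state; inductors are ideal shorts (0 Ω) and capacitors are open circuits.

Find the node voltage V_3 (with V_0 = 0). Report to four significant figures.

0.9804 V

MNA unknowns: 9 node voltages V₁..V_9 plus 3 source currents (L1, L2, V1)
R1: Y=0.03058 on G[4,2]
R2: Y=0.009174 on G[8,9]
R3: Y=0.001490 on G[6,4]
R4: Y=0.0003690 on G[4,3]
R5: Y=0.1081 on G[4,0]
R6: Y=0.0001353 on G[5,4]
L1: row V6−V4=0, i_L1 at 6,4
R7: Y=0.08475 on G[1,0]
R8: Y=0.1036 on G[6,7]
R9: Y=0.2890 on G[2,9]
R10: Y=0.6993 on G[9,8]
R11: Y=0.4762 on G[3,1]
R12: Y=0.09009 on G[7,9]
R13: Y=0.2618 on G[9,4]
R14: Y=0.007463 on G[7,5]
I1: z[0]−=0.00131, z[7]+=0.00131
R15: Y=0.01675 on G[3,1]
C1: Y=0.000 on G[3,4]
L2: row V0−V2=0, i_L2 at 0,2
R16: Y=0.2532 on G[3,4]
V1: row V4−V0=1.26, i_V1 at 4,0
solve → V1=0.8366, V2=0.000, V3=0.9804, V4=1.260, V5=0.9896, V6=1.260, V7=0.9847, V8=0.6531, V9=0.6531
aux → i_L1=-0.02853, i_L2=-0.2273, i_V1=-0.4331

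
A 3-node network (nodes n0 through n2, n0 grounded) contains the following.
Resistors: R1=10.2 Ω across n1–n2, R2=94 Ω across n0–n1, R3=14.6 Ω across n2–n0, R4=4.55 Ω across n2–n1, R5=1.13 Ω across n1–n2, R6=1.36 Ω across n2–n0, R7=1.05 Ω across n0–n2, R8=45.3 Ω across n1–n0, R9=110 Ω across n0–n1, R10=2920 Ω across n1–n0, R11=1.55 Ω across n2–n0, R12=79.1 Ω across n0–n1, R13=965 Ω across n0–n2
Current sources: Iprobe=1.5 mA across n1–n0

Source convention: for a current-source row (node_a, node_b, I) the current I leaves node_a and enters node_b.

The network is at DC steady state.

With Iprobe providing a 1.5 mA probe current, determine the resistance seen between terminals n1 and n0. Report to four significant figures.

R_eq = 1.168 Ω

Apply KCL at each of the 2 non-ground nodes and solve the resulting linear system.
Node n1: branches {R1, R2, R4, R5, R8, R9, R10, R12, Iprobe} → V_1 = -0.001752
Node n2: branches {R1, R3, R4, R5, R6, R7, R11, R13} → V_2 = -0.0005844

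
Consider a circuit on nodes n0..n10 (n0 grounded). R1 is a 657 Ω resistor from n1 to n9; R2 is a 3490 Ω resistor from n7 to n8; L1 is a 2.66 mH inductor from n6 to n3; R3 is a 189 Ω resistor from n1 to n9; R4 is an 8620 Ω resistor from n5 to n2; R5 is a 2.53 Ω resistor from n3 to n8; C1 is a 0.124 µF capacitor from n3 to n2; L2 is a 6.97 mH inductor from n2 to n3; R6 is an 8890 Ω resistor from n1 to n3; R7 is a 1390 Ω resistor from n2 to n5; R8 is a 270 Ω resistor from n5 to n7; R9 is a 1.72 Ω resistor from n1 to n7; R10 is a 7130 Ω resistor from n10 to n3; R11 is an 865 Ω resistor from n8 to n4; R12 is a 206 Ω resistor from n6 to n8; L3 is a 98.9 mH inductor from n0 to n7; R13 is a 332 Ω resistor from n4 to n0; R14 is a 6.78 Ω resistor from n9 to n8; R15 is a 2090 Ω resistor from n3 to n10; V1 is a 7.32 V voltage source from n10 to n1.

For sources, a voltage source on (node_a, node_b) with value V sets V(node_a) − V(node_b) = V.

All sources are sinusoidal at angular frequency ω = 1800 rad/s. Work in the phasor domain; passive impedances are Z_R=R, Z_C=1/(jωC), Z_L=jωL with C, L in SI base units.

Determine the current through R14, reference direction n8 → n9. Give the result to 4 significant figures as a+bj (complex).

MNA unknowns: 10 node voltages V₁..V_10 plus 1 source current (V1)
R1: Y=0.001522+0.000j on G[1,9]
R2: Y=0.0002865+0.000j on G[7,8]
L1: Y=0.000-0.2089j on G[6,3]
R3: Y=0.005291+0.000j on G[1,9]
R4: Y=0.0001160+0.000j on G[5,2]
R5: Y=0.3953+0.000j on G[3,8]
C1: Y=0.000+0.0002232j on G[3,2]
L2: Y=0.000-0.07971j on G[2,3]
R6: Y=0.0001125+0.000j on G[1,3]
R7: Y=0.0007194+0.000j on G[2,5]
R8: Y=0.003704+0.000j on G[5,7]
R9: Y=0.5814+0.000j on G[1,7]
R10: Y=0.0001403+0.000j on G[10,3]
R11: Y=0.001156+0.000j on G[8,4]
R12: Y=0.004854+0.000j on G[6,8]
L3: Y=0.000-0.005617j on G[0,7]
R13: Y=0.003012+0.000j on G[4,0]
R14: Y=0.1475+0.000j on G[9,8]
R15: Y=0.0004785+0.000j on G[3,10]
V1: row V10−V1=7.32, i_V1 at 10,1
solve → V1=-0.01130-0.07264j, V2=0.4986-0.06999j, V3=0.4985-0.06563j, V4=0.1356-0.01820j, V5=0.08380-0.07222j, V6=0.4985-0.06585j, V7=-0.009758-0.07273j, V8=0.4890-0.06561j, V9=0.4669-0.06592j, V10=7.309-0.07264j
aux → i_V1=-0.004214+4.340e-06j

0.003258+4.578e-05j A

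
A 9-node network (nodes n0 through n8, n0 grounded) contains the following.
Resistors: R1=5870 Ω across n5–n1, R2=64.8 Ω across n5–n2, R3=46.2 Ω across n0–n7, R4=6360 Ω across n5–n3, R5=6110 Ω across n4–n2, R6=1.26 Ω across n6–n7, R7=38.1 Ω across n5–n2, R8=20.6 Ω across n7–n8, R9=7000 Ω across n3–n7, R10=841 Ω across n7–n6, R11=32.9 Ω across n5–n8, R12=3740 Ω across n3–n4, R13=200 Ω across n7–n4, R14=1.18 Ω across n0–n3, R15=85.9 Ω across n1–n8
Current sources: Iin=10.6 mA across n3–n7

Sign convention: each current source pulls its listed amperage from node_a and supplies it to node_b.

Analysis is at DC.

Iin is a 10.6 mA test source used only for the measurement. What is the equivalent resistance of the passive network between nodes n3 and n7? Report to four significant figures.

R_eq = 46.17 Ω

Element admittances at DC:
  Y(R1) = 0.0001704 S between n5,n1
  Y(R2) = 0.01543 S between n5,n2
  Y(R3) = 0.02165 S between n0,n7
  Y(R4) = 0.0001572 S between n5,n3
  Y(R5) = 0.0001637 S between n4,n2
  Y(R6) = 0.7937 S between n6,n7
  Y(R7) = 0.02625 S between n5,n2
  Y(R8) = 0.04854 S between n7,n8
  Y(R9) = 0.0001429 S between n3,n7
  Y(R10) = 0.001189 S between n7,n6
  Y(R11) = 0.03040 S between n5,n8
  Y(R12) = 0.0002674 S between n3,n4
  Y(R13) = 0.005000 S between n7,n4
  Y(R14) = 0.8475 S between n0,n3
  Y(R15) = 0.01164 S between n1,n8
  Iin: injects 0.0106 A into n7 (from n3)
Assemble and solve the 8×8 MNA system:
  V(n1)=0.4755  V(n2)=0.4729  V(n3)=-0.01219  V(n4)=0.4530  V(n5)=0.4730  V(n6)=0.4772  V(n7)=0.4772  V(n8)=0.4756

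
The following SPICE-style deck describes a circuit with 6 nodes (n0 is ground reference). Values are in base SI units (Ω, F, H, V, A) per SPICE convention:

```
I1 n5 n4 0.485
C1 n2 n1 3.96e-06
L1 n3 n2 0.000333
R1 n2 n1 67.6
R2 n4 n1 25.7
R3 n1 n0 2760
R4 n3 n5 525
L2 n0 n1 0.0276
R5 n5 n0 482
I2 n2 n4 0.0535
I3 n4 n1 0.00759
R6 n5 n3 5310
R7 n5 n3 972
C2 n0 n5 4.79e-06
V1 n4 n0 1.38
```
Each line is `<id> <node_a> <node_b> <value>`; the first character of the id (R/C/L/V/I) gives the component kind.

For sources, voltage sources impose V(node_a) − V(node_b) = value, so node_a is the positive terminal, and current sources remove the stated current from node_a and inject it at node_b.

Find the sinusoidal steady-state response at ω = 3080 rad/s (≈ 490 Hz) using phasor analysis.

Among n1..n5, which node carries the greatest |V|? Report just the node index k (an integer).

5

Element admittances at ω=3080 rad/s:
  I1: injects 0.485 A into n4 (from n5)
  Y(C1) = 0.000+0.01220j S between n2,n1
  Y(L1) = 0.000-0.9750j S between n3,n2
  Y(R1) = 0.01479+0.000j S between n2,n1
  Y(R2) = 0.03891+0.000j S between n4,n1
  Y(R3) = 0.0003623+0.000j S between n1,n0
  Y(R4) = 0.001905+0.000j S between n3,n5
  Y(L2) = 0.000-0.01176j S between n0,n1
  Y(R5) = 0.002075+0.000j S between n5,n0
  I2: injects 0.0535 A into n4 (from n2)
  I3: injects 0.00759 A into n1 (from n4)
  Y(R6) = 0.0001883+0.000j S between n5,n3
  Y(R7) = 0.001029+0.000j S between n5,n3
  Y(C2) = 0.000+0.01475j S between n0,n5
  V1: constraint V(n4)−V(n0) = 1.38
Assemble and solve the 6×6 MNA system:
  V(n1)=-0.8649+1.572j  V(n2)=-1.569+7.012j  V(n3)=-1.642+6.988j  V(n4)=1.380+0.000j  V(n5)=-9.095+30.02j
  i(V1)=0.4436+0.06115j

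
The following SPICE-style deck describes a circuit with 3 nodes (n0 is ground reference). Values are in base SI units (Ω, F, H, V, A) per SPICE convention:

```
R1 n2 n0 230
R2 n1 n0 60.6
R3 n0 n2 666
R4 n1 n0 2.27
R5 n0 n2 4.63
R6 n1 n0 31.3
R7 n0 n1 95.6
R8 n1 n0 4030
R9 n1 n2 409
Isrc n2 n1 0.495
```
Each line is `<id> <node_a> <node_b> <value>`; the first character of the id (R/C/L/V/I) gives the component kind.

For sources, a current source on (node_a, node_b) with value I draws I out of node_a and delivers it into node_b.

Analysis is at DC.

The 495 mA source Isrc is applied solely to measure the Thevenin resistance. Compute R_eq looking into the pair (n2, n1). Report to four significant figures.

R_eq = 6.407 Ω

Element admittances at DC:
  Y(R1) = 0.004348 S between n2,n0
  Y(R2) = 0.01650 S between n1,n0
  Y(R3) = 0.001502 S between n0,n2
  Y(R4) = 0.4405 S between n1,n0
  Y(R5) = 0.2160 S between n0,n2
  Y(R6) = 0.03195 S between n1,n0
  Y(R7) = 0.01046 S between n0,n1
  Y(R8) = 0.0002481 S between n1,n0
  Y(R9) = 0.002445 S between n1,n2
  Isrc: injects 0.495 A into n1 (from n2)
Assemble and solve the 2×2 MNA system:
  V(n1)=0.9751  V(n2)=-2.196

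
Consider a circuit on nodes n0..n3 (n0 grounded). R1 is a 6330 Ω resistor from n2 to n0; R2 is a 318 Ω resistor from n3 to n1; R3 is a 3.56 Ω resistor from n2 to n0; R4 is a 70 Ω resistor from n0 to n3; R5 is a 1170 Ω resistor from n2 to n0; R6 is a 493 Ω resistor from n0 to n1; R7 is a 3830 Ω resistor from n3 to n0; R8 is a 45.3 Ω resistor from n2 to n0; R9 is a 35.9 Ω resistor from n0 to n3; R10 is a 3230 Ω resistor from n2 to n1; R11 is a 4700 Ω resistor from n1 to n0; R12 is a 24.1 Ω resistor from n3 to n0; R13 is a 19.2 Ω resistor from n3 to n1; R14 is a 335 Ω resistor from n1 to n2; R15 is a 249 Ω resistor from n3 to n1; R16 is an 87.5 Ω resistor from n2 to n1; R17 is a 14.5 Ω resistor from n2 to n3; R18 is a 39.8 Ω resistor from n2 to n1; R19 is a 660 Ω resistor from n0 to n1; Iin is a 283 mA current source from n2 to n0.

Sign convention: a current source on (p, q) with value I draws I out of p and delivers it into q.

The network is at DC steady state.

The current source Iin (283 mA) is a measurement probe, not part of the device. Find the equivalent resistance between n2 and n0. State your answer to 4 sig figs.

Element admittances at DC:
  Y(R1) = 0.0001580 S between n2,n0
  Y(R2) = 0.003145 S between n3,n1
  Y(R3) = 0.2809 S between n2,n0
  Y(R4) = 0.01429 S between n0,n3
  Y(R5) = 0.0008547 S between n2,n0
  Y(R6) = 0.002028 S between n0,n1
  Y(R7) = 0.0002611 S between n3,n0
  Y(R8) = 0.02208 S between n2,n0
  Y(R9) = 0.02786 S between n0,n3
  Y(R10) = 0.0003096 S between n2,n1
  Y(R11) = 0.0002128 S between n1,n0
  Y(R12) = 0.04149 S between n3,n0
  Y(R13) = 0.05208 S between n3,n1
  Y(R14) = 0.002985 S between n1,n2
  Y(R15) = 0.004016 S between n3,n1
  Y(R16) = 0.01143 S between n2,n1
  Y(R17) = 0.06897 S between n2,n3
  Y(R18) = 0.02513 S between n2,n1
  Y(R19) = 0.001515 S between n0,n1
  Iin: injects 0.283 A into n0 (from n2)
Assemble and solve the 3×3 MNA system:
  V(n1)=-0.5540  V(n2)=-0.8088  V(n3)=-0.4177

R_eq = 2.858 Ω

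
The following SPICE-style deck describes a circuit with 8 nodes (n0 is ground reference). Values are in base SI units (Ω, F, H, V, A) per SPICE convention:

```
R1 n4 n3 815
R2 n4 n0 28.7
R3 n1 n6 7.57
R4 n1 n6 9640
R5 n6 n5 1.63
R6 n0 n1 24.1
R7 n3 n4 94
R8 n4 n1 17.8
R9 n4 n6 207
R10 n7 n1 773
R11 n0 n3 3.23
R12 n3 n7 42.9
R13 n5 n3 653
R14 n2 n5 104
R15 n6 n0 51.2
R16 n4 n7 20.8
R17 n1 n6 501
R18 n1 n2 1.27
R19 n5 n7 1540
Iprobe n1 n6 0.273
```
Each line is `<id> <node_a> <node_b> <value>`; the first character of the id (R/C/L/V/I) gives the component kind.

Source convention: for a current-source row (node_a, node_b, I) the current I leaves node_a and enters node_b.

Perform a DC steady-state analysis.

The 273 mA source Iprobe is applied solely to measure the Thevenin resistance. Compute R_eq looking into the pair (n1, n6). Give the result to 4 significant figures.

R_eq = 6.107 Ω

Apply KCL at each of the 7 non-ground nodes and solve the resulting linear system.
Node n1: branches {R3, R4, R6, R8, R10, R17, R18, Iprobe} → V_1 = -0.4230
Node n2: branches {R14, R18} → V_2 = -0.4032
Node n3: branches {R1, R7, R11, R12, R13} → V_3 = -0.005727
Node n4: branches {R1, R2, R7, R8, R9, R16} → V_4 = -0.1428
Node n5: branches {R5, R13, R14, R19} → V_5 = 1.214
Node n6: branches {R3, R4, R5, R9, R15, R17, Iprobe} → V_6 = 1.244
Node n7: branches {R10, R12, R16, R19} → V_7 = -0.09217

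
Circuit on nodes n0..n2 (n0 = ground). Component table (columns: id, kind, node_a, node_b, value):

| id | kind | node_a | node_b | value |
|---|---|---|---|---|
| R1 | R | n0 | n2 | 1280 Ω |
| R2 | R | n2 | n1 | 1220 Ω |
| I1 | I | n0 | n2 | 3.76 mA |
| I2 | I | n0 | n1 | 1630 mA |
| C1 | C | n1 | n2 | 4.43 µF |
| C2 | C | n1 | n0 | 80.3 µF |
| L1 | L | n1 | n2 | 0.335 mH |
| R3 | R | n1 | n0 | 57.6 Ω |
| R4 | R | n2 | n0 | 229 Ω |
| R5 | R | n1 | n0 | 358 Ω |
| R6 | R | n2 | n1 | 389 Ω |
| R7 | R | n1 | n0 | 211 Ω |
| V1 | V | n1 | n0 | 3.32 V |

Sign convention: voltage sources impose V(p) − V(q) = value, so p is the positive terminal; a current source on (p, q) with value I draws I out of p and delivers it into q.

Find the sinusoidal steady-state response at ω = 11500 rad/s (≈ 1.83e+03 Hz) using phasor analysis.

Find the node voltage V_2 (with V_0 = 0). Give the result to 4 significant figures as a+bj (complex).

3.317-0.06379j V

Apply KCL at each of the 2 non-ground nodes and solve the resulting linear system.
Node n1: branches {R2, I2, C1, C2, L1, R3, R5, R6, R7, V1} → V_1 = 3.320+0.000j
Node n2: branches {R1, R2, I1, C1, L1, R4, R6} → V_2 = 3.317-0.06379j
Source currents: i(V1)=1.534-3.066j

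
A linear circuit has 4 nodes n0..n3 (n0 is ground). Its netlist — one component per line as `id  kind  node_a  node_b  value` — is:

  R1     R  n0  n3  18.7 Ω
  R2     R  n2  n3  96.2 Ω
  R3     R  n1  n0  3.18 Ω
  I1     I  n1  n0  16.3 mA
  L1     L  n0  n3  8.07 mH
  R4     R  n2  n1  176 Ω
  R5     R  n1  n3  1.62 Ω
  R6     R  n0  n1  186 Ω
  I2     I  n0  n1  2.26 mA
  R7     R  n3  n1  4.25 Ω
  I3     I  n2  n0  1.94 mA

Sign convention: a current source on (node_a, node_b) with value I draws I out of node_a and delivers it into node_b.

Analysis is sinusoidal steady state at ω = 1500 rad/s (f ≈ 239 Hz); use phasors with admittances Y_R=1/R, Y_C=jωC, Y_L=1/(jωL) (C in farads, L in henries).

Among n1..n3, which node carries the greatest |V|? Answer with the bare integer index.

2

MNA unknowns: 3 node voltages V₁..V_3
R1: Y=0.05348+0.000j on G[0,3]
R2: Y=0.01040+0.000j on G[2,3]
R3: Y=0.3145+0.000j on G[1,0]
I1: z[1]−=0.0163, z[0]+=0.0163
L1: Y=0.000-0.08261j on G[0,3]
R4: Y=0.005682+0.000j on G[2,1]
R5: Y=0.6173+0.000j on G[1,3]
R6: Y=0.005376+0.000j on G[0,1]
I2: z[0]−=0.00226, z[1]+=0.00226
R7: Y=0.2353+0.000j on G[3,1]
I3: z[2]−=0.00194, z[0]+=0.00194
solve → V1=-0.04063-0.008110j, V2=-0.1600-0.01007j, V3=-0.03861-0.01114j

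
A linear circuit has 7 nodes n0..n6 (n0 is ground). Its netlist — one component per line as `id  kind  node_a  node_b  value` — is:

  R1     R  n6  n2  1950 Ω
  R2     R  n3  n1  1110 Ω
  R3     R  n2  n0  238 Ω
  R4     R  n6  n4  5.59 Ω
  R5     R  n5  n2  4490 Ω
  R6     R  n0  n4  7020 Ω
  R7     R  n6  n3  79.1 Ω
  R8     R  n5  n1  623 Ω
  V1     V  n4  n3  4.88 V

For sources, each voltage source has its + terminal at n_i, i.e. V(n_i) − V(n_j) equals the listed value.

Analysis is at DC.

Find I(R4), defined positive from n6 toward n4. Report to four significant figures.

-0.05803 A

Element admittances at DC:
  Y(R1) = 0.0005128 S between n6,n2
  Y(R2) = 0.0009009 S between n3,n1
  Y(R3) = 0.004202 S between n2,n0
  Y(R4) = 0.1789 S between n6,n4
  Y(R5) = 0.0002227 S between n5,n2
  Y(R6) = 0.0001425 S between n0,n4
  Y(R7) = 0.01264 S between n6,n3
  Y(R8) = 0.001605 S between n5,n1
  V1: constraint V(n4)−V(n3) = 4.88
Assemble and solve the 7×7 MNA system:
  V(n1)=-3.085  V(n2)=-0.03842  V(n3)=-3.747  V(n4)=1.133  V(n5)=-2.714  V(n6)=0.8088
  i(V1)=-0.05819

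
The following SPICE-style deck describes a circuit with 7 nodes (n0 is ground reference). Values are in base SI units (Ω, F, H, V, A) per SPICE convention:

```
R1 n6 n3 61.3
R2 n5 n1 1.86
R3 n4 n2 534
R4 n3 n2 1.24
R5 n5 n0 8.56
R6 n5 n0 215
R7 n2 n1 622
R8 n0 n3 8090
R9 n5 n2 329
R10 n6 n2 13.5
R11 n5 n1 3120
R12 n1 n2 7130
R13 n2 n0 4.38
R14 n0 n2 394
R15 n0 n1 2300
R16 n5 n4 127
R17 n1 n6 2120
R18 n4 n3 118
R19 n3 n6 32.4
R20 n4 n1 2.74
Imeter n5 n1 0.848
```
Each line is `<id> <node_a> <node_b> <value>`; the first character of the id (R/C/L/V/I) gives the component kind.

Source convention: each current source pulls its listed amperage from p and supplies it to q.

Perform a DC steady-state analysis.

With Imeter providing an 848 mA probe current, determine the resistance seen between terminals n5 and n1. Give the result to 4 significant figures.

Apply KCL at each of the 6 non-ground nodes and solve the resulting linear system.
Node n1: branches {R2, R7, R11, R12, R15, R17, R20, Imeter} → V_1 = 1.394
Node n2: branches {R3, R4, R7, R9, R10, R12, R13, R14} → V_2 = 0.06614
Node n3: branches {R1, R4, R8, R18, R19} → V_3 = 0.07907
Node n4: branches {R3, R16, R18, R20} → V_4 = 1.327
Node n5: branches {R2, R5, R6, R9, R11, R16, Imeter} → V_5 = -0.1308
Node n6: branches {R1, R10, R17, R19} → V_6 = 0.07629

R_eq = 1.798 Ω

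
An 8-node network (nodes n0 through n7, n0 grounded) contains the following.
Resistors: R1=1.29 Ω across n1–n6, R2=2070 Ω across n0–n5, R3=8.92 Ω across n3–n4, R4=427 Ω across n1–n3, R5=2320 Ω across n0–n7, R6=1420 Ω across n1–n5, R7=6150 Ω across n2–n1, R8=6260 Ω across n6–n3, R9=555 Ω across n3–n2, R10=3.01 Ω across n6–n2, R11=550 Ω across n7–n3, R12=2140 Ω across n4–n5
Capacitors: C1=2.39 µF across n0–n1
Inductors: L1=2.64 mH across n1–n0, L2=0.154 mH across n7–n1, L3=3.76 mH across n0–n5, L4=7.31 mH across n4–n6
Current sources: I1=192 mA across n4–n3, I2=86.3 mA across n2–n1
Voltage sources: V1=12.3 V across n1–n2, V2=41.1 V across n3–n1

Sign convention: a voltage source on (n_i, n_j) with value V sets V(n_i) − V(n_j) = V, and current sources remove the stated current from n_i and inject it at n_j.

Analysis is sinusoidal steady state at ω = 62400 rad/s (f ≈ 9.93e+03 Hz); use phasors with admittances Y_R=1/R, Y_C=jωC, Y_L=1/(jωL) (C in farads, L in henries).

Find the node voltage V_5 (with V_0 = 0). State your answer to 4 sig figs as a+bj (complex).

1.344+3.784j V

MNA unknowns: 7 node voltages V₁..V_7 plus 2 source currents (V1, V2)
R1: Y=0.7752+0.000j on G[1,6]
R2: Y=0.0004831+0.000j on G[0,5]
C1: Y=0.000+0.1491j on G[0,1]
L1: Y=0.000-0.006070j on G[1,0]
R3: Y=0.1121+0.000j on G[3,4]
R4: Y=0.002342+0.000j on G[1,3]
L2: Y=0.000-0.1041j on G[7,1]
R5: Y=0.0004310+0.000j on G[0,7]
R6: Y=0.0007042+0.000j on G[1,5]
L3: Y=0.000-0.004262j on G[0,5]
R7: Y=0.0001626+0.000j on G[2,1]
R8: Y=0.0001597+0.000j on G[6,3]
I1: z[4]−=0.192, z[3]+=0.192
L4: Y=0.000-0.002192j on G[4,6]
R9: Y=0.001802+0.000j on G[3,2]
I2: z[2]−=0.0863, z[1]+=0.0863
R10: Y=0.3322+0.000j on G[6,2]
R11: Y=0.001818+0.000j on G[7,3]
R12: Y=0.0004673+0.000j on G[4,5]
V1: row V1−V2=12.3, i_V1 at 1,2
V2: row V3−V1=41.1, i_V2 at 3,1
solve → V1=0.02473+0.1174j, V2=-12.28+0.1174j, V3=41.12+0.1174j, V4=39.24+0.9679j, V5=1.344+3.784j, V6=-3.657+0.03250j, V7=0.04073+0.8350j
aux → i_V1=-2.875+0.02821j, i_V2=-0.2941+0.09664j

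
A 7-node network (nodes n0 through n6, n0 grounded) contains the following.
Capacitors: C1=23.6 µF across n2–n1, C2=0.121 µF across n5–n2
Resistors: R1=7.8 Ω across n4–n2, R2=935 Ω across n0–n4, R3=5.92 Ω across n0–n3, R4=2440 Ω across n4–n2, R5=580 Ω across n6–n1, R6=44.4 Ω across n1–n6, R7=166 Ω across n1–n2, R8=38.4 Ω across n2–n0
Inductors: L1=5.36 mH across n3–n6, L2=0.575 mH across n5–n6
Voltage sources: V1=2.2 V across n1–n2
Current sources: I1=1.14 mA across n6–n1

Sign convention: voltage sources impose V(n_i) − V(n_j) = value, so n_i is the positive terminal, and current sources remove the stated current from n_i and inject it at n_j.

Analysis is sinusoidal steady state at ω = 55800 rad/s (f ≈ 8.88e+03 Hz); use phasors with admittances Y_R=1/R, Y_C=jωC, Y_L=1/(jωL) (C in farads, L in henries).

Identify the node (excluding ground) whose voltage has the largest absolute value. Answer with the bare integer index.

5

Apply KCL at each of the 6 non-ground nodes and solve the resulting linear system.
Node n1: branches {C1, R5, R6, R7, V1, I1} → V_1 = 2.218+0.2515j
Node n2: branches {C1, R1, R4, C2, R7, R8, V1} → V_2 = 0.01781+0.2515j
Node n3: branches {R3, L1} → V_3 = -0.002857-0.04035j
Node n4: branches {R1, R2, R4} → V_4 = 0.01766+0.2494j
Node n5: branches {C2, L2} → V_5 = 2.594-0.3053j
Node n6: branches {R5, R6, L1, L2, I1} → V_6 = 2.036-0.1847j
Source currents: i(V1)=-0.01653-2.908j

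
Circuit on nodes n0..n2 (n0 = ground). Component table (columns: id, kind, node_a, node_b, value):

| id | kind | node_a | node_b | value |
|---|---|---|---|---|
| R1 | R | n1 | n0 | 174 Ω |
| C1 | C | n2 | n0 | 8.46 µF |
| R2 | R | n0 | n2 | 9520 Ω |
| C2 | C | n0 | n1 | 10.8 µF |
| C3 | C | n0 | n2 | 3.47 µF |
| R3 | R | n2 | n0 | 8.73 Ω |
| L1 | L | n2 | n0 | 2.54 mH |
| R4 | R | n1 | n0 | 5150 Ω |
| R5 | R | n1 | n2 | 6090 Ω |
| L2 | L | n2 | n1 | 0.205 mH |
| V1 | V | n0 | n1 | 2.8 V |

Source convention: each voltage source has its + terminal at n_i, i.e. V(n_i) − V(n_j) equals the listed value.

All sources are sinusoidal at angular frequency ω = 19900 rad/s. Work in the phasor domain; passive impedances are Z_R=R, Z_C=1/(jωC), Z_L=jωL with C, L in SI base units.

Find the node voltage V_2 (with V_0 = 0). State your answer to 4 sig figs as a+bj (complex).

Element admittances at ω=19900 rad/s:
  Y(R1) = 0.005747+0.000j S between n1,n0
  Y(C1) = 0.000+0.1684j S between n2,n0
  Y(R2) = 0.0001050+0.000j S between n0,n2
  Y(C2) = 0.000+0.2149j S between n0,n1
  Y(C3) = 0.000+0.06905j S between n0,n2
  Y(R3) = 0.1145+0.000j S between n2,n0
  Y(L1) = 0.000-0.01978j S between n2,n0
  Y(R4) = 0.0001942+0.000j S between n1,n0
  Y(R5) = 0.0001642+0.000j S between n1,n2
  Y(L2) = 0.000-0.2451j S between n2,n1
  V1: constraint V(n0)−V(n1) = 2.8
Assemble and solve the 3×3 MNA system:
  V(n1)=-2.800+0.000j  V(n2)=-1.358+5.653j
  i(V1)=-1.402-0.2493j

-1.358+5.653j V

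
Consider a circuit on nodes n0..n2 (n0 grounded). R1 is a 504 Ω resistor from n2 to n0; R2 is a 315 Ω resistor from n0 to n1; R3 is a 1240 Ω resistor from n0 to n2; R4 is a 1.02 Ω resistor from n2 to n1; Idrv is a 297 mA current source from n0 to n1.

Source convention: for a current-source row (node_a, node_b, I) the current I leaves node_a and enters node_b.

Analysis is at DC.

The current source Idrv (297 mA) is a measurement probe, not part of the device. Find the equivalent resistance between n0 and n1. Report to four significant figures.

Element admittances at DC:
  Y(R1) = 0.001984 S between n2,n0
  Y(R2) = 0.003175 S between n0,n1
  Y(R3) = 0.0008065 S between n0,n2
  Y(R4) = 0.9804 S between n2,n1
  Idrv: injects 0.297 A into n1 (from n0)
Assemble and solve the 2×2 MNA system:
  V(n1)=49.86  V(n2)=49.71

R_eq = 167.9 Ω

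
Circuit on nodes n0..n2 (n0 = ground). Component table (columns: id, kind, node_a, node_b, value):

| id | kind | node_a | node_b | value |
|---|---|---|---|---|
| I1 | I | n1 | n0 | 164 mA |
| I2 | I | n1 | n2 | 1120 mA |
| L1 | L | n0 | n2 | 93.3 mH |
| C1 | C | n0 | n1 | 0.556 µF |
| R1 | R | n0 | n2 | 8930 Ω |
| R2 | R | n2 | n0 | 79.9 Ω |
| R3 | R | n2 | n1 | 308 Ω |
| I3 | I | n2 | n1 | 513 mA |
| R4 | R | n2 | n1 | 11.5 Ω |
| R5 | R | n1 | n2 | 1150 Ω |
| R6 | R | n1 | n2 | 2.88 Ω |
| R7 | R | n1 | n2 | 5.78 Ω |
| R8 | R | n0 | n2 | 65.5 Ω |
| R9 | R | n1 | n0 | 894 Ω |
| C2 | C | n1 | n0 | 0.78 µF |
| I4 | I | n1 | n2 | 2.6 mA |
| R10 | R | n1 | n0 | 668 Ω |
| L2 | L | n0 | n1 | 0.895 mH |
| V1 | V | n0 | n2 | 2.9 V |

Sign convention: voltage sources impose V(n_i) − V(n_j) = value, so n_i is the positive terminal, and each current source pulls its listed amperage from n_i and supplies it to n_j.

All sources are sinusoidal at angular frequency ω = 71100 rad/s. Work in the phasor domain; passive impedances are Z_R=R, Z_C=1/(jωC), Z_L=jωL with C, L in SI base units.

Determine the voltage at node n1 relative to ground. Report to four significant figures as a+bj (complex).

Element admittances at ω=71100 rad/s:
  I1: injects 0.164 A into n0 (from n1)
  I2: injects 1.12 A into n2 (from n1)
  Y(L1) = 0.000-0.0001507j S between n0,n2
  Y(C1) = 0.000+0.03953j S between n0,n1
  Y(R1) = 0.0001120+0.000j S between n0,n2
  Y(R2) = 0.01252+0.000j S between n2,n0
  Y(R3) = 0.003247+0.000j S between n2,n1
  I3: injects 0.513 A into n1 (from n2)
  Y(R4) = 0.08696+0.000j S between n2,n1
  Y(R5) = 0.0008696+0.000j S between n1,n2
  Y(R6) = 0.3472+0.000j S between n1,n2
  Y(R7) = 0.1730+0.000j S between n1,n2
  Y(R8) = 0.01527+0.000j S between n0,n2
  Y(R9) = 0.001119+0.000j S between n1,n0
  Y(C2) = 0.000+0.05546j S between n1,n0
  I4: injects 0.0026 A into n2 (from n1)
  Y(R10) = 0.001497+0.000j S between n1,n0
  Y(L2) = 0.000-0.01571j S between n0,n1
  V1: constraint V(n0)−V(n2) = 2.9
Assemble and solve the 3×3 MNA system:
  V(n1)=-4.080+0.5268j  V(n2)=-2.900+0.000j
  i(V1)=0.03067-0.3216j

-4.080+0.5268j V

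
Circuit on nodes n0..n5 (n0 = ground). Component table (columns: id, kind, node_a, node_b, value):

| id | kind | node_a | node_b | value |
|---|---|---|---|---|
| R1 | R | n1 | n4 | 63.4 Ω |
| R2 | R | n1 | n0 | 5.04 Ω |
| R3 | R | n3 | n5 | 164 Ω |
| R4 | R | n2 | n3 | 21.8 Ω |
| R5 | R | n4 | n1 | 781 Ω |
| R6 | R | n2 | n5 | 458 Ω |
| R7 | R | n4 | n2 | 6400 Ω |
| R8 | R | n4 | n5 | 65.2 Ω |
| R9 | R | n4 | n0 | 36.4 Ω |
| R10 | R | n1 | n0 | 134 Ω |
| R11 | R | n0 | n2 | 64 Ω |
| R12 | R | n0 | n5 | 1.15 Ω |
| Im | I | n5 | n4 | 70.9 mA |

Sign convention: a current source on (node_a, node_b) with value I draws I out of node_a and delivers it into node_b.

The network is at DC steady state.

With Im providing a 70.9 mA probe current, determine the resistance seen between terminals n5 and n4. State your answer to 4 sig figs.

R_eq = 17.65 Ω

MNA unknowns: 5 node voltages V₁..V_5
R1: Y=0.01577 on G[1,4]
R2: Y=0.1984 on G[1,0]
R3: Y=0.006098 on G[3,5]
R4: Y=0.04587 on G[2,3]
R5: Y=0.001280 on G[4,1]
R6: Y=0.002183 on G[2,5]
R7: Y=0.0001563 on G[4,2]
R8: Y=0.01534 on G[4,5]
R9: Y=0.02747 on G[4,0]
R10: Y=0.007463 on G[1,0]
R11: Y=0.01562 on G[0,2]
R12: Y=0.8696 on G[0,5]
Im: z[5]−=0.0709, z[4]+=0.0709
solve → V1=0.09119, V2=-0.01116, V3=-0.01678, V4=1.192, V5=-0.05905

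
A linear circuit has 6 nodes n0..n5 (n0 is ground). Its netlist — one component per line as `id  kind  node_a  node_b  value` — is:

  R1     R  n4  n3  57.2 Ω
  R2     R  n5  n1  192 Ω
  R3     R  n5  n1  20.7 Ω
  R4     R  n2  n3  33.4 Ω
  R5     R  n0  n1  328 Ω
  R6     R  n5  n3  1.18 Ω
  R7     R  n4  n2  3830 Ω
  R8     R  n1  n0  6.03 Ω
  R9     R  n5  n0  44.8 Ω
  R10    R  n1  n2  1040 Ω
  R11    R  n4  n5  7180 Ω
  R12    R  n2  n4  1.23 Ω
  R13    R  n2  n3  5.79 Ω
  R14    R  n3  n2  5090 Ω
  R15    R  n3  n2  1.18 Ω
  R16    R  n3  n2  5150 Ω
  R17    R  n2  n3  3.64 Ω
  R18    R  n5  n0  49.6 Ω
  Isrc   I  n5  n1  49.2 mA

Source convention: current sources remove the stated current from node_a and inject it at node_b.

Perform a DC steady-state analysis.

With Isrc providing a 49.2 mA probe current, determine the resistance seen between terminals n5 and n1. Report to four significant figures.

Element admittances at DC:
  Y(R1) = 0.01748 S between n4,n3
  Y(R2) = 0.005208 S between n5,n1
  Y(R3) = 0.04831 S between n5,n1
  Y(R4) = 0.02994 S between n2,n3
  Y(R5) = 0.003049 S between n0,n1
  Y(R6) = 0.8475 S between n5,n3
  Y(R7) = 0.0002611 S between n4,n2
  Y(R8) = 0.1658 S between n1,n0
  Y(R9) = 0.02232 S between n5,n0
  Y(R10) = 0.0009615 S between n1,n2
  Y(R11) = 0.0001393 S between n4,n5
  Y(R12) = 0.8130 S between n2,n4
  Y(R13) = 0.1727 S between n2,n3
  Y(R14) = 0.0001965 S between n3,n2
  Y(R15) = 0.8475 S between n3,n2
  Y(R16) = 0.0001942 S between n3,n2
  Y(R17) = 0.2747 S between n2,n3
  Y(R18) = 0.02016 S between n5,n0
  Isrc: injects 0.0492 A into n1 (from n5)
Assemble and solve the 5×5 MNA system:
  V(n1)=0.1118  V(n2)=-0.4436  V(n3)=-0.4440  V(n4)=-0.4436  V(n5)=-0.4446

R_eq = 11.31 Ω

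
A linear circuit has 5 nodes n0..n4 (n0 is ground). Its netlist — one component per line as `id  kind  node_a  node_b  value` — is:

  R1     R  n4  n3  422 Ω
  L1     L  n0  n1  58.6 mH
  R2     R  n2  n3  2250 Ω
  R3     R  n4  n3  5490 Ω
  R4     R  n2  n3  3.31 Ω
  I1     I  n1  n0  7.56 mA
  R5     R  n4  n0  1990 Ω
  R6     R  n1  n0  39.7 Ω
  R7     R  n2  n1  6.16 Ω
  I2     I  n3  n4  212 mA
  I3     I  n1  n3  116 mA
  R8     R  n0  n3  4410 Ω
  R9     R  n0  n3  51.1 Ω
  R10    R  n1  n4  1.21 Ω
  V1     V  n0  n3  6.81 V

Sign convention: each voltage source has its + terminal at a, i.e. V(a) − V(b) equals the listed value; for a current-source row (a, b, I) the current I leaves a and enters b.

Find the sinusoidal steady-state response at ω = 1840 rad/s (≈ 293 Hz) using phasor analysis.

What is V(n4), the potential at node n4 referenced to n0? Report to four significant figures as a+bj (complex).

Apply KCL at each of the 4 non-ground nodes and solve the resulting linear system.
Node n1: branches {L1, I1, R6, R7, I3, R10} → V_1 = -4.825-0.3343j
Node n2: branches {R2, R4, R7} → V_2 = -6.117-0.1167j
Node n3: branches {R1, R2, R3, R4, I2, I3, R8, R9, V1} → V_3 = -6.810+0.000j
Node n4: branches {R1, R3, R5, I2, R10} → V_4 = -4.573-0.3330j
Source currents: i(V1)=-0.2542+0.03617j

-4.573-0.3330j V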